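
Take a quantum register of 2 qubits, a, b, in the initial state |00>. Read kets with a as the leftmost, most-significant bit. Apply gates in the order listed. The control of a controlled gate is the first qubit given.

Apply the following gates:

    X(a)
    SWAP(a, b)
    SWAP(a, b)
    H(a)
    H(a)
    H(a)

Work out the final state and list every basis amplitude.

After the circuit, the state carries amplitude sqrt(2)/2 on |00>, 0 on |01>, -sqrt(2)/2 on |10>, 0 on |11>. Key observation: the block from step 4 through step 5 cancels to the identity and can be dropped.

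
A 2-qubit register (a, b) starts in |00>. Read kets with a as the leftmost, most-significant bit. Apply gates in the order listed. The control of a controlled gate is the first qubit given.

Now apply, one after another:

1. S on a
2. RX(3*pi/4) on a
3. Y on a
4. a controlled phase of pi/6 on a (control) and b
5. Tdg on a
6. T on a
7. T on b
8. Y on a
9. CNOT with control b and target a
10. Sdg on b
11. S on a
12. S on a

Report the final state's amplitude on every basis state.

The resulting statevector has amplitude sqrt(2 - sqrt(2))/2 on |00>, 0 on |01>, I*sqrt(sqrt(2) + 2)/2 on |10>, 0 on |11>.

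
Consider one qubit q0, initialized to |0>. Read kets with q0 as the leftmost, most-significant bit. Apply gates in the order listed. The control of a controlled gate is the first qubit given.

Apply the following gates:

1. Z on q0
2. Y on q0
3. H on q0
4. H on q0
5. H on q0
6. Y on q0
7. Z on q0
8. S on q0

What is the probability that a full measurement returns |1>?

Outcome |1> occurs with probability 1/2.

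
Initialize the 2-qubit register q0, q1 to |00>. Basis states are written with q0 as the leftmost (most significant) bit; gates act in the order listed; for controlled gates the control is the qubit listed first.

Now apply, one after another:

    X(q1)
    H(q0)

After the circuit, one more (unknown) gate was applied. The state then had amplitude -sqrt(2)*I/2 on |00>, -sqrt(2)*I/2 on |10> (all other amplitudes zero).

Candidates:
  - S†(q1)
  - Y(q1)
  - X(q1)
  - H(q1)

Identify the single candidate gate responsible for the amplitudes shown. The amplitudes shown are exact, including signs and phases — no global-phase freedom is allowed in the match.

The applied gate was Y(q1).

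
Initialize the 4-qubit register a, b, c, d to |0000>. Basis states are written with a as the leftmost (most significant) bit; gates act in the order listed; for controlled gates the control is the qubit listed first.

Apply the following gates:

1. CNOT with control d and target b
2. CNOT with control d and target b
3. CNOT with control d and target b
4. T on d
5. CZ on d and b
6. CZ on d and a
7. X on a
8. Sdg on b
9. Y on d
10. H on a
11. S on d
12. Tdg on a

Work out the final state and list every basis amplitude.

The resulting statevector has amplitude -sqrt(2)/2 on |0001>, -sqrt(2)*exp(3*I*pi/4)/2 on |1001>, and 0 on every other basis state. Key observation: steps 1-2 multiply out to the identity, so the circuit reduces to the remaining gates.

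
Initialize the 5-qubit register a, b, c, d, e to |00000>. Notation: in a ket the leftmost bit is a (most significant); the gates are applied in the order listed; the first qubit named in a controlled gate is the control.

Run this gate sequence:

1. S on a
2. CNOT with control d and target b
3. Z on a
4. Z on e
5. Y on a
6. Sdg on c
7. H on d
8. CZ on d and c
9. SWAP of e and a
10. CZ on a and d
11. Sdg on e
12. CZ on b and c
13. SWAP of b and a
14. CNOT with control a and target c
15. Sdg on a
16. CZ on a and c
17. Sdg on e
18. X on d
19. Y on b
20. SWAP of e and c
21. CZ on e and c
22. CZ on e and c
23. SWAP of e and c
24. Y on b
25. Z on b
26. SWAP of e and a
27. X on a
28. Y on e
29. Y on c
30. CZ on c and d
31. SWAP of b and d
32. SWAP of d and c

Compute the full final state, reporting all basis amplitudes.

The resulting statevector has amplitude sqrt(2)*I/2 on |00011>, -sqrt(2)*I/2 on |01011>, and 0 on every other basis state. Key observation: steps 19-24 multiply out to the identity, so the circuit reduces to the remaining gates.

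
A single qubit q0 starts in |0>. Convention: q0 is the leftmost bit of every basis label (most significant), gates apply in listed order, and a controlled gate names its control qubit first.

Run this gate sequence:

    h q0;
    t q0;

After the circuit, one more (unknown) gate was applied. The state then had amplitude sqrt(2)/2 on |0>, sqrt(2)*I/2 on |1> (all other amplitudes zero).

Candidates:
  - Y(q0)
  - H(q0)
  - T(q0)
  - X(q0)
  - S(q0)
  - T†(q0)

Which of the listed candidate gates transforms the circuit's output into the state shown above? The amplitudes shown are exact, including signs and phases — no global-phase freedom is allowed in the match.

The unique candidate consistent with the amplitudes is T(q0).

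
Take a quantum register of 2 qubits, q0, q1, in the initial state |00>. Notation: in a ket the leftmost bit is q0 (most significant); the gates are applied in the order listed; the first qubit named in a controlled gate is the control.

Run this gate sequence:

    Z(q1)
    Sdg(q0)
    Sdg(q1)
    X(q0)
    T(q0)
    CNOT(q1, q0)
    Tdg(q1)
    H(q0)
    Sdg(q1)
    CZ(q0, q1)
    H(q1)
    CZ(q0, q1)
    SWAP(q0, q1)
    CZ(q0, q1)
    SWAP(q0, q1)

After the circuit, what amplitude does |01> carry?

The final state's coefficient on |01> equals exp(I*pi/4)/2.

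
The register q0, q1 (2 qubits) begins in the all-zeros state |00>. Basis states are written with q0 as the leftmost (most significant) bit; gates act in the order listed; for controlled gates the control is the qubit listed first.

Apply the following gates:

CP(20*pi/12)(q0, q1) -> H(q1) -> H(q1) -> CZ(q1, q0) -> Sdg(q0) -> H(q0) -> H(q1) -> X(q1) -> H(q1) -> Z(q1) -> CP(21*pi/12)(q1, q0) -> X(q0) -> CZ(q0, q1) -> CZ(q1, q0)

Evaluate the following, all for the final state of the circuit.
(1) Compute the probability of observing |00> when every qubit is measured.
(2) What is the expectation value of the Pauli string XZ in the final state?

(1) A full measurement returns |00> with probability 1/2. Key observation: the block from step 7 through step 10 cancels to the identity and can be dropped.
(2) The expectation value of XZ is 1.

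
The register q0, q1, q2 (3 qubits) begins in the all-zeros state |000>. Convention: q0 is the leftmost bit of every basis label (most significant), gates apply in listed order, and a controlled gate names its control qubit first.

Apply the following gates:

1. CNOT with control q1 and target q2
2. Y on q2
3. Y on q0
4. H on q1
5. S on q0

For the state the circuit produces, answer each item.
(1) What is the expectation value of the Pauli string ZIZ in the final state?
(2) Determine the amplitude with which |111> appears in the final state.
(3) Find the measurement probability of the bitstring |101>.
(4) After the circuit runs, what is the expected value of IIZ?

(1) In the final state, ZIZ has expectation 1.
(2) The final state's coefficient on |111> equals -sqrt(2)*I/2.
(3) Outcome |101> occurs with probability 1/2.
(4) The expectation value of IIZ is -1.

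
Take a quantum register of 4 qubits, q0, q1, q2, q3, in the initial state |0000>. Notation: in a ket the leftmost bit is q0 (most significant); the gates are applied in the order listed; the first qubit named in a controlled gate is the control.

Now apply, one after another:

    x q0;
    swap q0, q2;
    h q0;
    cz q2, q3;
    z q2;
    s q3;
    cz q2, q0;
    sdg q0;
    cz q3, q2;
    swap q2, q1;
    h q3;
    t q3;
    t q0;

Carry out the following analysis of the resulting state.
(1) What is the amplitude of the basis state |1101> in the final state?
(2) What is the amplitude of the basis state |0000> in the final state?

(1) The final state's coefficient on |1101> equals 1/2.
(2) The amplitude on |0000> is 0.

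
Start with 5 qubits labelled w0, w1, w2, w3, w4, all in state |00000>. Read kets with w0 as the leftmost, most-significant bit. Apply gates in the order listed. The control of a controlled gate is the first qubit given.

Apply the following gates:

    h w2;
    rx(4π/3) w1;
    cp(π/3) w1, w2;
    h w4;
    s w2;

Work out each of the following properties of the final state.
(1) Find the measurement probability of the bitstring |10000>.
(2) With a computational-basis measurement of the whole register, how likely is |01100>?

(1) The probability of measuring |10000> is 0.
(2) A full measurement returns |01100> with probability 3/16.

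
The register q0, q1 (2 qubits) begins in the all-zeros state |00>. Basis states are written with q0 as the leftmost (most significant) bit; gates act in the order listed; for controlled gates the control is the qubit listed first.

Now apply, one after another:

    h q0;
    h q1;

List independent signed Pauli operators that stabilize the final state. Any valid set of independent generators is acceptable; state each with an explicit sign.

One valid set of independent stabilizer generators is +XI, +IX (any independent generating set of the same group is equally correct).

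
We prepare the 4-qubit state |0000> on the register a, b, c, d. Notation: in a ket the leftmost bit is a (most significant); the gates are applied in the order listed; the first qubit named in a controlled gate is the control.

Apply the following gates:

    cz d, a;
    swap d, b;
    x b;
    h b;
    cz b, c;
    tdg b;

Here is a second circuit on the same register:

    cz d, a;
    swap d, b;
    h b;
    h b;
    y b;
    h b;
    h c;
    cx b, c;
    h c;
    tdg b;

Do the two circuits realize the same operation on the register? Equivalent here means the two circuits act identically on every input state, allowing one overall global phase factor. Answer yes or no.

No, they are not equivalent — no single phase factor reconciles the two unitaries.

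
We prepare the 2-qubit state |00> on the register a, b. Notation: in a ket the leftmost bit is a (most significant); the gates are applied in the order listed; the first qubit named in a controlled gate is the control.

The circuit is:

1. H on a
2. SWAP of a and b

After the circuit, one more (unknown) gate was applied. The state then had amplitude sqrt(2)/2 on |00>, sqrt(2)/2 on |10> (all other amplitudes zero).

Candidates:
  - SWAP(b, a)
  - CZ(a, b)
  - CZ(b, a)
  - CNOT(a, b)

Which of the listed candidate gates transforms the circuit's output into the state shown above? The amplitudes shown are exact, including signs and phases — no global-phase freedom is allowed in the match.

The applied gate was SWAP(b, a).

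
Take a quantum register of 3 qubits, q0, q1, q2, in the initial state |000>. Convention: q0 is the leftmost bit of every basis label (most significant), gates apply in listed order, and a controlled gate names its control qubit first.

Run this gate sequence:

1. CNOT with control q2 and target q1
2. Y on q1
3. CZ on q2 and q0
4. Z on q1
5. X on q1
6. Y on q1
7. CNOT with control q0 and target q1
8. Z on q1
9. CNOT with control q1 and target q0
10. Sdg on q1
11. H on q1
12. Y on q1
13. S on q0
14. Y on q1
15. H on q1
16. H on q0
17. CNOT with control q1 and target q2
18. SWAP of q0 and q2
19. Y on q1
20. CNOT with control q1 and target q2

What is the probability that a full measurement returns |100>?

Outcome |100> occurs with probability 1/2.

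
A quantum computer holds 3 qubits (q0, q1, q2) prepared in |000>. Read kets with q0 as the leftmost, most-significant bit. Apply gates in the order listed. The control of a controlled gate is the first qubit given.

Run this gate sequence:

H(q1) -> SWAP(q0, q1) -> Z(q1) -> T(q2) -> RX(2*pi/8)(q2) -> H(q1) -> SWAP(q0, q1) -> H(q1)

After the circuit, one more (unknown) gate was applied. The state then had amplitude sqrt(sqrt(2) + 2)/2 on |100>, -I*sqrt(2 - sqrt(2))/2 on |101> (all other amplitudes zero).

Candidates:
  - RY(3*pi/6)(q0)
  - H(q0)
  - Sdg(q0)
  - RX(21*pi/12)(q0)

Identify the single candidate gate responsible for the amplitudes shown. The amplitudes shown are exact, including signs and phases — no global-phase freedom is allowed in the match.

It was RY(3*pi/6)(q0) that produced the state shown.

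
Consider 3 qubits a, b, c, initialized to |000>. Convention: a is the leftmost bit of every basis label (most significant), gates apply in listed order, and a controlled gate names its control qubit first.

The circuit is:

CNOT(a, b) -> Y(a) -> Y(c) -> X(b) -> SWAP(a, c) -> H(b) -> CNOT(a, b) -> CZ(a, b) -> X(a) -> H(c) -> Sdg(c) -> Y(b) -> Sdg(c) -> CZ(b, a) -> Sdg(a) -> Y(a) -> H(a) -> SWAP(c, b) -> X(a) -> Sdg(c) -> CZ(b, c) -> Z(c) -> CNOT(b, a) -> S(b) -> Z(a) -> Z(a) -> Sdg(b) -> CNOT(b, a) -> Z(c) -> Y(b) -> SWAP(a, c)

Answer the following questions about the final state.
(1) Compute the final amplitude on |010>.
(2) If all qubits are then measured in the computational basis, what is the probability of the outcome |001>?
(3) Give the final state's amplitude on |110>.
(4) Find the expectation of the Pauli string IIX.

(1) The amplitude on |010> is -sqrt(2)*I/4. Key observation: the block from step 22 through step 29 cancels to the identity and can be dropped.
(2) Outcome |001> occurs with probability 1/8.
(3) The amplitude on |110> is sqrt(2)/4.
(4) The expectation value of IIX is -1.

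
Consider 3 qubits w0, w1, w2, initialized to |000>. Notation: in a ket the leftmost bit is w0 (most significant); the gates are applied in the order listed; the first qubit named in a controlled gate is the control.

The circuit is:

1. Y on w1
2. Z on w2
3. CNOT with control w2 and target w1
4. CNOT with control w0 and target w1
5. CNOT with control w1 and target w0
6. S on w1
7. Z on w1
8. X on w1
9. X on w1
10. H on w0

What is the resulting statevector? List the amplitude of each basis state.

The final amplitudes are sqrt(2)/2 on |010>, -sqrt(2)/2 on |110>, and 0 on every other basis state. Key observation: steps 8-9 multiply out to the identity, so the circuit reduces to the remaining gates.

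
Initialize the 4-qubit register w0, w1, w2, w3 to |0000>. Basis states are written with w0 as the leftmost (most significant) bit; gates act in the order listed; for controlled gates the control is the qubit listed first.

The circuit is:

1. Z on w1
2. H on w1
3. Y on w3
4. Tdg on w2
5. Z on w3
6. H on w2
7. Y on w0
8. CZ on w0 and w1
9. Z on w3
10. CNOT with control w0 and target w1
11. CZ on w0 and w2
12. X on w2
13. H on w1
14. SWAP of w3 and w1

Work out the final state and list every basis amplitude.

The resulting statevector has amplitude -sqrt(2)/2 on |1101>, sqrt(2)/2 on |1111>, and 0 on every other basis state.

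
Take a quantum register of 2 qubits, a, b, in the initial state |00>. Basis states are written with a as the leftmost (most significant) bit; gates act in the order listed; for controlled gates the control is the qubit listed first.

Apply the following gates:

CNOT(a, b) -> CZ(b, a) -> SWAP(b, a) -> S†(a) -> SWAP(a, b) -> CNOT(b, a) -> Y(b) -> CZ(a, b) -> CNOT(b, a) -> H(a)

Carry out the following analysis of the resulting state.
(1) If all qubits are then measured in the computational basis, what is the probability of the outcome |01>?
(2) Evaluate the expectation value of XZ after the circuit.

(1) Outcome |01> occurs with probability 1/2.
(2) In the final state, XZ has expectation 1.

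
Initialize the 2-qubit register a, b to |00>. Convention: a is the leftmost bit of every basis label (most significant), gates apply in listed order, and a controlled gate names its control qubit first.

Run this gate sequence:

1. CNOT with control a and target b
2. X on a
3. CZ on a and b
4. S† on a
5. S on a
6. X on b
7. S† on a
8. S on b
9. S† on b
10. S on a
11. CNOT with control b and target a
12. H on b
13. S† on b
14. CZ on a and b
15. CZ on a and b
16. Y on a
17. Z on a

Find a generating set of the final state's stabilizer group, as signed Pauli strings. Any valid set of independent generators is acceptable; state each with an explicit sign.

The final state is stabilized by the group generated by +IY, -ZI; other independent generating sets are equally valid.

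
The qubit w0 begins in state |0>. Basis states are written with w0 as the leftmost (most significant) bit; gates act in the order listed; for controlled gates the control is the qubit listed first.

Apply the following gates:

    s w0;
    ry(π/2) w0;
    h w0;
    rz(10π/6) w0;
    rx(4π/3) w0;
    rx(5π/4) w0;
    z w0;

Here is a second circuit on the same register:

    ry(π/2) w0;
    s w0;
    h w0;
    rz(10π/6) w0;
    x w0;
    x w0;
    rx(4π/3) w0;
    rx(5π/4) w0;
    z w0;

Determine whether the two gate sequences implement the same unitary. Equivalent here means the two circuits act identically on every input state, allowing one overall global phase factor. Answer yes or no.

No: there is an input state on which the two circuits produce genuinely different outputs (not merely differing by a phase).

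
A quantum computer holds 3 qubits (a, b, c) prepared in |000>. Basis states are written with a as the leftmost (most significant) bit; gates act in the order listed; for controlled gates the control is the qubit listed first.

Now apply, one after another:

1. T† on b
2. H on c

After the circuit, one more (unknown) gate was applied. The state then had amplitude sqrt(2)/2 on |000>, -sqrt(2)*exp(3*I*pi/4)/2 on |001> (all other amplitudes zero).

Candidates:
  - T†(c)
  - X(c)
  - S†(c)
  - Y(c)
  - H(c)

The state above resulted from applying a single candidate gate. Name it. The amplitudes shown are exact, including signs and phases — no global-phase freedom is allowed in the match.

It was T†(c) that produced the state shown.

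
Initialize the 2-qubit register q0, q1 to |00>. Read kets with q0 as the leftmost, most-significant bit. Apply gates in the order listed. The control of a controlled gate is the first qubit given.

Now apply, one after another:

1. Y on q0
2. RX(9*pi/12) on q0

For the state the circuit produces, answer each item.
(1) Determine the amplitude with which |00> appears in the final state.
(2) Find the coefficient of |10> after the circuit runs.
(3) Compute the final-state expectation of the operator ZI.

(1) |00> carries amplitude sqrt(sqrt(2) + 2)/2 in the final state.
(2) The final state's coefficient on |10> equals I*sqrt(2 - sqrt(2))/2.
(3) The expectation value of ZI is sqrt(2)/2.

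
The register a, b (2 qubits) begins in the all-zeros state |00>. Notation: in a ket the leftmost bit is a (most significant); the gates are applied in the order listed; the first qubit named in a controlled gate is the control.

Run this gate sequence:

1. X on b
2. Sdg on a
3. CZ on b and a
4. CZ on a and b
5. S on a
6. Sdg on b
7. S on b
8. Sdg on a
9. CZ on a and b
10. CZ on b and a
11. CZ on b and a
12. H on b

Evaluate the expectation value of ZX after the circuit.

The expectation value of ZX is -1. Key observation: the block from step 3 through step 10 cancels to the identity and can be dropped.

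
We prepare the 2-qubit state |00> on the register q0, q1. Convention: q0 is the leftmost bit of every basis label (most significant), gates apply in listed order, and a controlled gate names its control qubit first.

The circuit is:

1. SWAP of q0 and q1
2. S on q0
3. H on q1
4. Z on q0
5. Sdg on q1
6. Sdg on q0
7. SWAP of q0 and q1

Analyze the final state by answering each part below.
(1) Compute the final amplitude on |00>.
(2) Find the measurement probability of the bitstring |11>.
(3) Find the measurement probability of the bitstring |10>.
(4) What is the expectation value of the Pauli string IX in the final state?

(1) |00> carries amplitude sqrt(2)/2 in the final state.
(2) Outcome |11> occurs with probability 0.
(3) Outcome |10> occurs with probability 1/2.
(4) In the final state, IX has expectation 0.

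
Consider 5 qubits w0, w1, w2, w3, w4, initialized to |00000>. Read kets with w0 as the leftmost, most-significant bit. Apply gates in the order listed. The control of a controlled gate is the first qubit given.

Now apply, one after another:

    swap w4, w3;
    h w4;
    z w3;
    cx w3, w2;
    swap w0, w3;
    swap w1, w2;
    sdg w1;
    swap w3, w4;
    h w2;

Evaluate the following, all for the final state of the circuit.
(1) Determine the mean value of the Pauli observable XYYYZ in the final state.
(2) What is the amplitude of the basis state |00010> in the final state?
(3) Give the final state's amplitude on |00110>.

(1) The expectation value of XYYYZ is 0.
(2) The final state's coefficient on |00010> equals 1/2.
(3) The final state's coefficient on |00110> equals 1/2.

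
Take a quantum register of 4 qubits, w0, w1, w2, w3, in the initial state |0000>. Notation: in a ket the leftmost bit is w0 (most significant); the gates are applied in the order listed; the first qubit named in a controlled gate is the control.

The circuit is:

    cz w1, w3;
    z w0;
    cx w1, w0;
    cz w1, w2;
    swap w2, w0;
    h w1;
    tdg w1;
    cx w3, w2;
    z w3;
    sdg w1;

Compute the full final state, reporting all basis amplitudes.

The final amplitudes are sqrt(2)/2 on |0000>, -sqrt(2)*exp(I*pi/4)/2 on |0100>, and 0 on every other basis state.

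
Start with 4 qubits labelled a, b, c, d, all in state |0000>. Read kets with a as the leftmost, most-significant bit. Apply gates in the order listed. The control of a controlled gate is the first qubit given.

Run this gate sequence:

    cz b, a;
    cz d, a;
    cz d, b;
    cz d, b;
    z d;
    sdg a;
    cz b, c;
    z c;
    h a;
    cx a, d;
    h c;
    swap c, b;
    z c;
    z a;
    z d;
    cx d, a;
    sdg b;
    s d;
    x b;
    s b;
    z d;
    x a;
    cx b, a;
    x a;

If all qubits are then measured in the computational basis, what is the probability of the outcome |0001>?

The probability of measuring |0001> is 1/4. Key observation: steps 3-4 multiply out to the identity, so the circuit reduces to the remaining gates.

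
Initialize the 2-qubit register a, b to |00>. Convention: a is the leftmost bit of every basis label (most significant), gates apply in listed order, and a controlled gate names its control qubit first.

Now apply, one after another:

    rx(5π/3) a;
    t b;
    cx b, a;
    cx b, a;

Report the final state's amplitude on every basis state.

The final amplitudes are -sqrt(3)/2 on |00>, 0 on |01>, -I/2 on |10>, 0 on |11>. Key observation: gates 3-4 undo each other exactly, leaving only the rest of the circuit to track.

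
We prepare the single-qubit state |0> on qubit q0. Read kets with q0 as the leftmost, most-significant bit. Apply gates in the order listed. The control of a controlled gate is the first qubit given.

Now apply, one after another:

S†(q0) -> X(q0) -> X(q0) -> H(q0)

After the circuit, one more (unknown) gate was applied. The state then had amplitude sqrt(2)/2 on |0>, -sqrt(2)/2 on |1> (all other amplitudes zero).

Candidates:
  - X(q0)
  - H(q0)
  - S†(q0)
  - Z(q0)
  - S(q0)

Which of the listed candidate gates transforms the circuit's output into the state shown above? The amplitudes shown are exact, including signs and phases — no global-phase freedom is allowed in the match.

The applied gate was Z(q0). Key observation: steps 2-3 multiply out to the identity, so the circuit reduces to the remaining gates.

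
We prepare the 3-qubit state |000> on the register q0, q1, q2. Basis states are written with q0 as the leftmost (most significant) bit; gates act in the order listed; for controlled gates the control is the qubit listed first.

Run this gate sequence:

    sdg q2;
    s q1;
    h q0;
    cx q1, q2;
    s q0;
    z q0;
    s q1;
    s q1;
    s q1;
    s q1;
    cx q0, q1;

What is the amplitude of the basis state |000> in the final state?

|000> carries amplitude sqrt(2)/2 in the final state.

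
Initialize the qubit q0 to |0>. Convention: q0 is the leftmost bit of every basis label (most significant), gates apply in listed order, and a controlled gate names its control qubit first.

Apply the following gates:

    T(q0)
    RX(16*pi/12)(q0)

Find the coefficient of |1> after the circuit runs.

|1> carries amplitude -sqrt(3)*I/2 in the final state.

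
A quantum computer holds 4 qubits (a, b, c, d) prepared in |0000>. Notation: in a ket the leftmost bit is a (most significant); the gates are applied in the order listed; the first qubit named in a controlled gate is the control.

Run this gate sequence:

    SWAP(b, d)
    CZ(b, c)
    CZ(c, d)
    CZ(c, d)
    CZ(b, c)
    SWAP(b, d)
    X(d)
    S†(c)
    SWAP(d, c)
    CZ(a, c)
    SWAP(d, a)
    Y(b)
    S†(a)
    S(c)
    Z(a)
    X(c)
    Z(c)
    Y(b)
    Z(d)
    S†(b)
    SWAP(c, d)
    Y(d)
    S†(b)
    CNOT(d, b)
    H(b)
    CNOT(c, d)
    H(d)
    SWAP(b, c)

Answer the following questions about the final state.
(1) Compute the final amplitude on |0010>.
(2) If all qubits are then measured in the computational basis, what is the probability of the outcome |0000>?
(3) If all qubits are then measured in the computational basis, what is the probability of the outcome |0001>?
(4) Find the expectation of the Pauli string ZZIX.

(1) The final state's coefficient on |0010> equals 1/2. Key observation: gates 1-6 undo each other exactly, leaving only the rest of the circuit to track.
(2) Outcome |0000> occurs with probability 1/4.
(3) A full measurement returns |0001> with probability 1/4.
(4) In the final state, ZZIX has expectation -1.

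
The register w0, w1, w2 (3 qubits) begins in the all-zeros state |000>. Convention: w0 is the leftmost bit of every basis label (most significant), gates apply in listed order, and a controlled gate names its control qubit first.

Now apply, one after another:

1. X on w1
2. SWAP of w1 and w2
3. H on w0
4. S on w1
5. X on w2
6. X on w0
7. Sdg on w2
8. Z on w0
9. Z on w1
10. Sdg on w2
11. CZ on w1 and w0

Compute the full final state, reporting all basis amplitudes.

After the circuit, the state carries amplitude sqrt(2)/2 on |000>, -sqrt(2)/2 on |100>, and 0 on every other basis state.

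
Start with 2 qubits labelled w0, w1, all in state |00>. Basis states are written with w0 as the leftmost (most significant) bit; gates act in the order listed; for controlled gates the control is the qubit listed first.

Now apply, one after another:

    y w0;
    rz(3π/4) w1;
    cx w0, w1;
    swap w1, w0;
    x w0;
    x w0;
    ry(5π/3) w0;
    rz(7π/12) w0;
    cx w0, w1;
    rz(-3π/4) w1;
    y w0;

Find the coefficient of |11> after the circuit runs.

The amplitude on |11> is exp(23*I*pi/24)/2.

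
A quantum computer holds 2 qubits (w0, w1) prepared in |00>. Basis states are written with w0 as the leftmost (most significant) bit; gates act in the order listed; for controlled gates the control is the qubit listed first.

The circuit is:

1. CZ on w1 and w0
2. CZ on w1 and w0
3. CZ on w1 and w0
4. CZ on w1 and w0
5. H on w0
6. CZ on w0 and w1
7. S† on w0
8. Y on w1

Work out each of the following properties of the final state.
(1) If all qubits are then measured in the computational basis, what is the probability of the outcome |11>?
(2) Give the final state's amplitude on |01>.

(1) The probability of measuring |11> is 1/2. Key observation: the block from step 1 through step 4 cancels to the identity and can be dropped.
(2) The final state's coefficient on |01> equals sqrt(2)*I/2.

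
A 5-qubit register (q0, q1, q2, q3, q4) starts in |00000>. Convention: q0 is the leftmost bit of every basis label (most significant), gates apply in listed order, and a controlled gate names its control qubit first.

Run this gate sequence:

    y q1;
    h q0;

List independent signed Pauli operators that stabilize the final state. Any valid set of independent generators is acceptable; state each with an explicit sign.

One valid set of independent stabilizer generators is +XIIII, -IZIII, +IIZII, +IIIZI, +IIIIZ (any independent generating set of the same group is equally correct).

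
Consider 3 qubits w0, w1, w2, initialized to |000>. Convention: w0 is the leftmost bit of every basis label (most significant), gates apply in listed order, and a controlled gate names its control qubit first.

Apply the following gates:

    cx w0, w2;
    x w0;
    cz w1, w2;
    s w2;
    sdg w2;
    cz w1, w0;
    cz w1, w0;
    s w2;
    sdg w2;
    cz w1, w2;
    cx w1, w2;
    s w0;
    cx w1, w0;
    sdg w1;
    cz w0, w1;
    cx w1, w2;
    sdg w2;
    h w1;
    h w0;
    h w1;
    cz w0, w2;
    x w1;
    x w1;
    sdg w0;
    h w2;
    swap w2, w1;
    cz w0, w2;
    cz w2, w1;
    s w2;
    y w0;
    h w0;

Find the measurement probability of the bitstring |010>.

A full measurement returns |010> with probability 1/4. Key observation: steps 3-10 multiply out to the identity, so the circuit reduces to the remaining gates.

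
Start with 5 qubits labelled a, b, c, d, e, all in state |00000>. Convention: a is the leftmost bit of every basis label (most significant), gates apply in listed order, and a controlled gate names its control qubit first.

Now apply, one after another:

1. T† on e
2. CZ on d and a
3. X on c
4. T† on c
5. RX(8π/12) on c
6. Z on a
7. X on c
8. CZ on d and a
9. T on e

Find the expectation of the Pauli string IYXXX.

In the final state, IYXXX has expectation 0.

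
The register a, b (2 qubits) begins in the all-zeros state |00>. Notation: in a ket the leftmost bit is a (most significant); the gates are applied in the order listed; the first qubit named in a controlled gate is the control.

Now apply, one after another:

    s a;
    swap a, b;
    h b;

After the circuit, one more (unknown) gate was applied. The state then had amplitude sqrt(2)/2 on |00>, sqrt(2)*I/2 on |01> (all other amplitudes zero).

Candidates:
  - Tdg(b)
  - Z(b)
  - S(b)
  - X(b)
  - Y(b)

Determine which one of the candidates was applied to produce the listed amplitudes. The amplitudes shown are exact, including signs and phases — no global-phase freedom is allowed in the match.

It was S(b) that produced the state shown.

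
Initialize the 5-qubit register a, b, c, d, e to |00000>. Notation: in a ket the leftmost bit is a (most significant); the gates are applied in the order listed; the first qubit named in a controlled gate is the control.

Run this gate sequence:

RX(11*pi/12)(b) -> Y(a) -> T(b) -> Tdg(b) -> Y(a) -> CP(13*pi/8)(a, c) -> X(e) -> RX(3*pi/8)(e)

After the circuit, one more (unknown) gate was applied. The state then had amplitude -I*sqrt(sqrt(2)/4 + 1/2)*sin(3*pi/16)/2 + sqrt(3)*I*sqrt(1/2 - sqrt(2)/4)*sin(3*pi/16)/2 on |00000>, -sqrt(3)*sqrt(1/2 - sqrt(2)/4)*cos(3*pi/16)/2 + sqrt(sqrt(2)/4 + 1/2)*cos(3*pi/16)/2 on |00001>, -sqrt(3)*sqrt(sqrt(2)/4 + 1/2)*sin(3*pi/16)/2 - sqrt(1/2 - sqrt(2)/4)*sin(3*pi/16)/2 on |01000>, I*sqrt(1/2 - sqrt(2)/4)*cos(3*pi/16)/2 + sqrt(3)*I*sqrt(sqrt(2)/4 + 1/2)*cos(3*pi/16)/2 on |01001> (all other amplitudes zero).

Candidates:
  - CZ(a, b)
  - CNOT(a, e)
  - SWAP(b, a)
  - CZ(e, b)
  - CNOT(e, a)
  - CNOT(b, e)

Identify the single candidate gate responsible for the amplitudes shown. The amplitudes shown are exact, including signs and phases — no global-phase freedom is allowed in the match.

The unique candidate consistent with the amplitudes is CZ(e, b). Key observation: the block from step 2 through step 5 cancels to the identity and can be dropped.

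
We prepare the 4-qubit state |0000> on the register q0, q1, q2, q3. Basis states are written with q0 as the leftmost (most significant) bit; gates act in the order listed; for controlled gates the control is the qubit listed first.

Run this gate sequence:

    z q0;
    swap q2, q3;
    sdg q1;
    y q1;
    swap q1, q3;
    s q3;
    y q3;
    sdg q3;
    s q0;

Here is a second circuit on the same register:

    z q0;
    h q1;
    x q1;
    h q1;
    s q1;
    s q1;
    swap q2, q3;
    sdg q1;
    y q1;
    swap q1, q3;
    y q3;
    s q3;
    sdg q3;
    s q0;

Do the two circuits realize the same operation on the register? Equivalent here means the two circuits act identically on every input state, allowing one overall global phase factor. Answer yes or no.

No, they are not equivalent — no single phase factor reconciles the two unitaries.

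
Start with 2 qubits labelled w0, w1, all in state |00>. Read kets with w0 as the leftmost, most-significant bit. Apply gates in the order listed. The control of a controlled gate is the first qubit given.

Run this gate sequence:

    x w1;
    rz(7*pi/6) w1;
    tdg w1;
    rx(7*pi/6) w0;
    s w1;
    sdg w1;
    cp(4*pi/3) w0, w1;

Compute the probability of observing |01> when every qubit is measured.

Outcome |01> occurs with probability 1/2 - sqrt(3)/4. Key observation: the block from step 5 through step 6 cancels to the identity and can be dropped.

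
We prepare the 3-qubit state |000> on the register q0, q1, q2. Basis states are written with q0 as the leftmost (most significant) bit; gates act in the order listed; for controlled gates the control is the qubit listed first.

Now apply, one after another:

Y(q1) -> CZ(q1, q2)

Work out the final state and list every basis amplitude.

The final amplitudes are I on |010>, and 0 on every other basis state.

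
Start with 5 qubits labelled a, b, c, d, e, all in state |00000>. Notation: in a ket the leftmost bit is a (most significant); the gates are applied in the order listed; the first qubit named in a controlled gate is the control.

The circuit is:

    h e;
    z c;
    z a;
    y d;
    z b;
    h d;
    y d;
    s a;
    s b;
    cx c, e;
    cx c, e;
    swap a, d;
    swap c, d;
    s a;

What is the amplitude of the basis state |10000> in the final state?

|10000> carries amplitude -I/2 in the final state. Key observation: gates 10-11 undo each other exactly, leaving only the rest of the circuit to track.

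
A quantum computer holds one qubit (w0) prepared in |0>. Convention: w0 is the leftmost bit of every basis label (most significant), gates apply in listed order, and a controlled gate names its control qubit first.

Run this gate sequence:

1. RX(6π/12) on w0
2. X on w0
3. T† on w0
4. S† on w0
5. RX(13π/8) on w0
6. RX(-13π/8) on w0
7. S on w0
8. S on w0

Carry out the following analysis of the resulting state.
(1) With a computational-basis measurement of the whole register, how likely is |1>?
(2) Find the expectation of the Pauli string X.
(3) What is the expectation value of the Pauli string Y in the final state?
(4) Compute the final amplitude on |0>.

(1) A full measurement returns |1> with probability 1/2. Key observation: gates 4-7 undo each other exactly, leaving only the rest of the circuit to track.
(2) In the final state, X has expectation -sqrt(2)/2.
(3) The expectation value of Y is sqrt(2)/2.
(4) The amplitude on |0> is -sqrt(2)*I/2.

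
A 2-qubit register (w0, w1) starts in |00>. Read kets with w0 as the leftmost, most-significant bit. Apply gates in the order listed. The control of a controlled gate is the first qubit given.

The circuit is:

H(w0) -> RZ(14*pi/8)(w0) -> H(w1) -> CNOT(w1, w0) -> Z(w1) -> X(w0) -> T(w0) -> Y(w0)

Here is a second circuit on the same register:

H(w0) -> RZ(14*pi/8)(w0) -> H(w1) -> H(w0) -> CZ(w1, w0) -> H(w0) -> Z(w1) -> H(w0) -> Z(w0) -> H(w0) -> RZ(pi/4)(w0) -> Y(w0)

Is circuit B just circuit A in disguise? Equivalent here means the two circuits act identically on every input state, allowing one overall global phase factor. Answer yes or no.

Yes: on every input state the two circuits agree up to one overall phase factor.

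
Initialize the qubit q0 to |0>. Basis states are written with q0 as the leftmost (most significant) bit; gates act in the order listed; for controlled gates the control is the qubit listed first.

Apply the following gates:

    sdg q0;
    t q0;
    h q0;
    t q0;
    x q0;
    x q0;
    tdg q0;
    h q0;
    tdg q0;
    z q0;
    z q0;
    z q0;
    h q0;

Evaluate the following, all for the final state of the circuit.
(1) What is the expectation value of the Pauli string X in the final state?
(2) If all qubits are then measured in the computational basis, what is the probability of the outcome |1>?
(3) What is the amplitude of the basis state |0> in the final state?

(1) In the final state, X has expectation 1.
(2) The probability of measuring |1> is 1/2.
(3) The final state's coefficient on |0> equals sqrt(2)/2.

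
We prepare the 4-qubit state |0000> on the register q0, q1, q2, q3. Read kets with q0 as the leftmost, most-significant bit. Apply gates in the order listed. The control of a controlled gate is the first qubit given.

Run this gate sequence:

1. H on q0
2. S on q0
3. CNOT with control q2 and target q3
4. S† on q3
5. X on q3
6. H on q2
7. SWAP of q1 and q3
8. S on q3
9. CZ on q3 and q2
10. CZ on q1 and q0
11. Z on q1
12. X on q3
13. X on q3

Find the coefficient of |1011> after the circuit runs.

|1011> carries amplitude 0 in the final state.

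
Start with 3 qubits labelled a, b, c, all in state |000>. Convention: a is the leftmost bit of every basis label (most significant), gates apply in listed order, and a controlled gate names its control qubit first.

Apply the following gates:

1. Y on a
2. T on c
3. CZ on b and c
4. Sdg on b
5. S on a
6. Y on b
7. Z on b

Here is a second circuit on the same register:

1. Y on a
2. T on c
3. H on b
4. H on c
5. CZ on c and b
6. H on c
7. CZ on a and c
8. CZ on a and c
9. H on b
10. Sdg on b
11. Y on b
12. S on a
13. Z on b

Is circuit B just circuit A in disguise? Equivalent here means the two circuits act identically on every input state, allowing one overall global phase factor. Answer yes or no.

No — the two circuits implement different unitaries, even allowing a global phase.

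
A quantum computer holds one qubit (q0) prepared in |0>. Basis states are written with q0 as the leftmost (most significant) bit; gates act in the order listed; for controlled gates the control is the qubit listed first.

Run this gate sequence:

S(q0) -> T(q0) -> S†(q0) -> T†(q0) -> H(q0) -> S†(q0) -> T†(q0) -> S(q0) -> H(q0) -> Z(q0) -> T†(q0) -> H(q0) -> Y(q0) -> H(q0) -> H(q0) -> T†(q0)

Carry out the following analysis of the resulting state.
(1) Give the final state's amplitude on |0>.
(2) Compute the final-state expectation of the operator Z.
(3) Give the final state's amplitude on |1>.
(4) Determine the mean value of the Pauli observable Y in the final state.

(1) |0> carries amplitude sqrt(2)*(1 - I)*(1 - (1 + I)*exp(I*pi/4))/4 in the final state.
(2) The observable Z averages to 1/2.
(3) The amplitude on |1> is 1/2.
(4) The observable Y averages to sqrt(2)/4 + 1/2.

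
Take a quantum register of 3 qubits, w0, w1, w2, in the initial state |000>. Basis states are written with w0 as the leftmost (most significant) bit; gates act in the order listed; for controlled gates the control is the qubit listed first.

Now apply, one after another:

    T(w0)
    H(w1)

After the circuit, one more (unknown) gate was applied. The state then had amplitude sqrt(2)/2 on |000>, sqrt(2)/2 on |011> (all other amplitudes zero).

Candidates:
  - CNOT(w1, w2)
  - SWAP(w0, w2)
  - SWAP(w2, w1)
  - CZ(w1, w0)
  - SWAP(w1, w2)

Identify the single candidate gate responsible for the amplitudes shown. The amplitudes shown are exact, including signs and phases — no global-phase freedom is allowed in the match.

It was CNOT(w1, w2) that produced the state shown.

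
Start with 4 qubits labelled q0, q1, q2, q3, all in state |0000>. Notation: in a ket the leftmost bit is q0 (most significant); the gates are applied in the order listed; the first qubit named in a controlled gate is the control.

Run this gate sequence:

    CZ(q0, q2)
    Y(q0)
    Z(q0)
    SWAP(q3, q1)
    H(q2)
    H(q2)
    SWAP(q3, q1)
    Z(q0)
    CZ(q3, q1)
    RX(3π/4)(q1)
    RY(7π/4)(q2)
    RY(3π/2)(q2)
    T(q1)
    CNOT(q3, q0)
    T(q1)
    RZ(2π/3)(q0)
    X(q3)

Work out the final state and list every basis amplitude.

The resulting statevector has amplitude (2 - sqrt(2))*exp(5*I*pi/6)/4 on |1001>, -sqrt(2)*exp(5*I*pi/6)/4 on |1011>, sqrt(2)*exp(5*I*pi/6)/4 on |1101>, (-2 - sqrt(2))*exp(5*I*pi/6)/4 on |1111>, and 0 on every other basis state. Key observation: steps 3-8 multiply out to the identity, so the circuit reduces to the remaining gates.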